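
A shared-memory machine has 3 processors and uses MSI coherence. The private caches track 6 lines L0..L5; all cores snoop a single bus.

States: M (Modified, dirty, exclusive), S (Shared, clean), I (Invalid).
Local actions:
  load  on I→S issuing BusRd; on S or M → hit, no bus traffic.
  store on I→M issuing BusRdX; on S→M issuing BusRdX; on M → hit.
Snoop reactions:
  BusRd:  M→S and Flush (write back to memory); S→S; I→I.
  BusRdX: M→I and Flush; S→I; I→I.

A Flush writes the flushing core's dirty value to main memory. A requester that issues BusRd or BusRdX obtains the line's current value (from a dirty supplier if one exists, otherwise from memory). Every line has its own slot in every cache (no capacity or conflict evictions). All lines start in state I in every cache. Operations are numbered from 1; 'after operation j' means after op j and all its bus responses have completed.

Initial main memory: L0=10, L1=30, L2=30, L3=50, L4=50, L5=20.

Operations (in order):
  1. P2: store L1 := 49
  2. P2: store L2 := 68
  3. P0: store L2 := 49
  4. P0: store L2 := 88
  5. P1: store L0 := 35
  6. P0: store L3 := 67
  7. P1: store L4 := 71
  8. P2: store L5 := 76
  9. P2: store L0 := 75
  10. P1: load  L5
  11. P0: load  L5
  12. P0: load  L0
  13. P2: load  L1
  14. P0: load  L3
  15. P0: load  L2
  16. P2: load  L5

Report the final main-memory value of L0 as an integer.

memory[L0] = 75

[1] P2: store L1 := 49 | P0:I, P1:I, P2:M(49) | bus: BusRdX
[2] P2: store L2 := 68 | P0:I, P1:I, P2:M(68) | bus: BusRdX
[3] P0: store L2 := 49 | P0:M(49), P1:I, P2:I | bus: BusRdX,Flush
[4] P0: store L2 := 88 | P0:M(88), P1:I, P2:I | bus: none
[5] P1: store L0 := 35 | P0:I, P1:M(35), P2:I | bus: BusRdX
[6] P0: store L3 := 67 | P0:M(67), P1:I, P2:I | bus: BusRdX
[7] P1: store L4 := 71 | P0:I, P1:M(71), P2:I | bus: BusRdX
[8] P2: store L5 := 76 | P0:I, P1:I, P2:M(76) | bus: BusRdX
[9] P2: store L0 := 75 | P0:I, P1:I, P2:M(75) | bus: BusRdX,Flush
[10] P1: load  L5 | P0:I, P1:S(76), P2:S(76) | bus: BusRd,Flush
[11] P0: load  L5 | P0:S(76), P1:S(76), P2:S(76) | bus: BusRd
[12] P0: load  L0 | P0:S(75), P1:I, P2:S(75) | bus: BusRd,Flush
[13] P2: load  L1 | P0:I, P1:I, P2:M(49) | bus: none
[14] P0: load  L3 | P0:M(67), P1:I, P2:I | bus: none
[15] P0: load  L2 | P0:M(88), P1:I, P2:I | bus: none
[16] P2: load  L5 | P0:S(76), P1:S(76), P2:S(76) | bus: none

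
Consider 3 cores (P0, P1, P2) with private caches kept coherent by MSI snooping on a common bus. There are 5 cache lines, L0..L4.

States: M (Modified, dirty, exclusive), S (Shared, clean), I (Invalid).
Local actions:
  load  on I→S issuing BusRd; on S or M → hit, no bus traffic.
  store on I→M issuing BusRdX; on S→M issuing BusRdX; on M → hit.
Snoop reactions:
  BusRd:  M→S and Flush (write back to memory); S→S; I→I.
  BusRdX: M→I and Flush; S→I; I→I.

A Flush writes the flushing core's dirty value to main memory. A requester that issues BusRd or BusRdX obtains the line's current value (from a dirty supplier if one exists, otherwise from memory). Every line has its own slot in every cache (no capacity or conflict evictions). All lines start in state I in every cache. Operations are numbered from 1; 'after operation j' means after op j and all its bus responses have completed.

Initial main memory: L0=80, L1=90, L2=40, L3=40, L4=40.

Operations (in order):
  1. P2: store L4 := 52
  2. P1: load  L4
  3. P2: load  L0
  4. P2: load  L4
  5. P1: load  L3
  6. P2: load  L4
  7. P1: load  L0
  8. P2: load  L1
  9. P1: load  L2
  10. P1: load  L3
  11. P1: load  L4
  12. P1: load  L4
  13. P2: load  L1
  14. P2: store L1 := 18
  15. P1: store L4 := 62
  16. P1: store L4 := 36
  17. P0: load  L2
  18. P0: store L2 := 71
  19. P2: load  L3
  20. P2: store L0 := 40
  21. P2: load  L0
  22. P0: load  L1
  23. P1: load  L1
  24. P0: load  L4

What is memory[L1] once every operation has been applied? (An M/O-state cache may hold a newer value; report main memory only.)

memory[L1] = 18

[1] P2: store L4 := 52 | P0:I, P1:I, P2:M(52) | bus: BusRdX
[2] P1: load  L4 | P0:I, P1:S(52), P2:S(52) | bus: BusRd,Flush
[3] P2: load  L0 | P0:I, P1:I, P2:S(80) | bus: BusRd
[4] P2: load  L4 | P0:I, P1:S(52), P2:S(52) | bus: none
[5] P1: load  L3 | P0:I, P1:S(40), P2:I | bus: BusRd
[6] P2: load  L4 | P0:I, P1:S(52), P2:S(52) | bus: none
[7] P1: load  L0 | P0:I, P1:S(80), P2:S(80) | bus: BusRd
[8] P2: load  L1 | P0:I, P1:I, P2:S(90) | bus: BusRd
[9] P1: load  L2 | P0:I, P1:S(40), P2:I | bus: BusRd
[10] P1: load  L3 | P0:I, P1:S(40), P2:I | bus: none
[11] P1: load  L4 | P0:I, P1:S(52), P2:S(52) | bus: none
[12] P1: load  L4 | P0:I, P1:S(52), P2:S(52) | bus: none
[13] P2: load  L1 | P0:I, P1:I, P2:S(90) | bus: none
[14] P2: store L1 := 18 | P0:I, P1:I, P2:M(18) | bus: BusRdX
[15] P1: store L4 := 62 | P0:I, P1:M(62), P2:I | bus: BusRdX
[16] P1: store L4 := 36 | P0:I, P1:M(36), P2:I | bus: none
[17] P0: load  L2 | P0:S(40), P1:S(40), P2:I | bus: BusRd
[18] P0: store L2 := 71 | P0:M(71), P1:I, P2:I | bus: BusRdX
[19] P2: load  L3 | P0:I, P1:S(40), P2:S(40) | bus: BusRd
[20] P2: store L0 := 40 | P0:I, P1:I, P2:M(40) | bus: BusRdX
[21] P2: load  L0 | P0:I, P1:I, P2:M(40) | bus: none
[22] P0: load  L1 | P0:S(18), P1:I, P2:S(18) | bus: BusRd,Flush
[23] P1: load  L1 | P0:S(18), P1:S(18), P2:S(18) | bus: BusRd
[24] P0: load  L4 | P0:S(36), P1:S(36), P2:I | bus: BusRd,Flush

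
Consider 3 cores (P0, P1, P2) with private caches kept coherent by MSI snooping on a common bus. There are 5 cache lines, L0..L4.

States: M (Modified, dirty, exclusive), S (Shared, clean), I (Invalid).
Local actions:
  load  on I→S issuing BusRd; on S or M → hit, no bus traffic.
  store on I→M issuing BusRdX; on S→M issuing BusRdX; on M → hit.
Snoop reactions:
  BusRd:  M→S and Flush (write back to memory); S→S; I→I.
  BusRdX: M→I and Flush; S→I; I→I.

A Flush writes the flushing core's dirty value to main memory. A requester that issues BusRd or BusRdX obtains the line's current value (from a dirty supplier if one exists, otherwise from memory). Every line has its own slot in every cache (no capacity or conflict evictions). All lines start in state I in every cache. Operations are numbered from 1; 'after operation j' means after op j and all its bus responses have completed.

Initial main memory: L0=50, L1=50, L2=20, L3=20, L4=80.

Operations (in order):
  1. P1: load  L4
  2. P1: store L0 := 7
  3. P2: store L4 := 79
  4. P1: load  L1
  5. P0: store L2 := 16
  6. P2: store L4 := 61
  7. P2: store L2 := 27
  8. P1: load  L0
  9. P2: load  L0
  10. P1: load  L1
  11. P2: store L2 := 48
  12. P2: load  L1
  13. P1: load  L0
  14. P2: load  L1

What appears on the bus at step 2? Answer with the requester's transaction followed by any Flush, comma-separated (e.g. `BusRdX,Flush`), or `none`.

bus = BusRdX

  op1 P1: load  L4 → I/S/I on L4; bus BusRd; mem=80
  op2 P1: store L0 := 7 → I/M/I on L0; bus BusRdX; mem=50
  op3 P2: store L4 := 79 → I/I/M on L4; bus BusRdX; mem=80
  op4 P1: load  L1 → I/S/I on L1; bus BusRd; mem=50
  op5 P0: store L2 := 16 → M/I/I on L2; bus BusRdX; mem=20
  op6 P2: store L4 := 61 → I/I/M on L4; bus (none); mem=80
  op7 P2: store L2 := 27 → I/I/M on L2; bus BusRdX Flush; mem=16
  op8 P1: load  L0 → I/M/I on L0; bus (none); mem=50
  op9 P2: load  L0 → I/S/S on L0; bus BusRd Flush; mem=7
  op10 P1: load  L1 → I/S/I on L1; bus (none); mem=50
  op11 P2: store L2 := 48 → I/I/M on L2; bus (none); mem=16
  op12 P2: load  L1 → I/S/S on L1; bus BusRd; mem=50
  op13 P1: load  L0 → I/S/S on L0; bus (none); mem=7
  op14 P2: load  L1 → I/S/S on L1; bus (none); mem=50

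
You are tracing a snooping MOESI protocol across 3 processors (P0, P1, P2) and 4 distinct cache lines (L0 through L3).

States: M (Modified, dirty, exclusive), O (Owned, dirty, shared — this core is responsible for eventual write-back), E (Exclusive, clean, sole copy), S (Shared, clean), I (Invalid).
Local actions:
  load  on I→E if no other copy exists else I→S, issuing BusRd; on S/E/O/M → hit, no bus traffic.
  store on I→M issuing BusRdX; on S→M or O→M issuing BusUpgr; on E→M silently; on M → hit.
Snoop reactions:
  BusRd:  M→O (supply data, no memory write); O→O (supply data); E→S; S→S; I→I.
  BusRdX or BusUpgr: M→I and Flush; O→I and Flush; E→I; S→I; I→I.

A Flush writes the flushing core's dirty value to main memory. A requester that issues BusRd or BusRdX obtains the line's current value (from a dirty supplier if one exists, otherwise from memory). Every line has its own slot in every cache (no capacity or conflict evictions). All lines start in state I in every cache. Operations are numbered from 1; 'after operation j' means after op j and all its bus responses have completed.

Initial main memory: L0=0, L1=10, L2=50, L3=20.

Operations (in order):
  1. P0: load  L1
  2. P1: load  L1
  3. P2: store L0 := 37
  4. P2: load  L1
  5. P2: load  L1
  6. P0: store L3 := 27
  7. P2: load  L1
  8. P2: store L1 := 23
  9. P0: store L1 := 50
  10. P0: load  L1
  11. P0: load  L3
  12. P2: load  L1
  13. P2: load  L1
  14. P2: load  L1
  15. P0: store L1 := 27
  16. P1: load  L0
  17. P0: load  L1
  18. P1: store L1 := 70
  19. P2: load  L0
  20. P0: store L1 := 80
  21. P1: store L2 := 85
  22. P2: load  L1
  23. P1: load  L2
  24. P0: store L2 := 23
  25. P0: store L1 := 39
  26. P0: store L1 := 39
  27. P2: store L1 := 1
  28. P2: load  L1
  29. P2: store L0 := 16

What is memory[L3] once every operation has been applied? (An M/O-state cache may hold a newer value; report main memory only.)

step 1: P0: load  L1  ⟶  EII  (L1)  txn=BusRd  M[L1]=10
step 2: P1: load  L1  ⟶  SSI  (L1)  txn=BusRd  M[L1]=10
step 3: P2: store L0 := 37  ⟶  IIM  (L0)  txn=BusRdX  M[L0]=0
step 4: P2: load  L1  ⟶  SSS  (L1)  txn=BusRd  M[L1]=10
step 5: P2: load  L1  ⟶  SSS  (L1)  txn=∅  M[L1]=10
step 6: P0: store L3 := 27  ⟶  MII  (L3)  txn=BusRdX  M[L3]=20
step 7: P2: load  L1  ⟶  SSS  (L1)  txn=∅  M[L1]=10
step 8: P2: store L1 := 23  ⟶  IIM  (L1)  txn=BusUpgr  M[L1]=10
step 9: P0: store L1 := 50  ⟶  MII  (L1)  txn=BusRdX+Flush  M[L1]=23
step 10: P0: load  L1  ⟶  MII  (L1)  txn=∅  M[L1]=23
step 11: P0: load  L3  ⟶  MII  (L3)  txn=∅  M[L3]=20
step 12: P2: load  L1  ⟶  OIS  (L1)  txn=BusRd  M[L1]=23
step 13: P2: load  L1  ⟶  OIS  (L1)  txn=∅  M[L1]=23
step 14: P2: load  L1  ⟶  OIS  (L1)  txn=∅  M[L1]=23
step 15: P0: store L1 := 27  ⟶  MII  (L1)  txn=BusUpgr  M[L1]=23
step 16: P1: load  L0  ⟶  ISO  (L0)  txn=BusRd  M[L0]=0
step 17: P0: load  L1  ⟶  MII  (L1)  txn=∅  M[L1]=23
step 18: P1: store L1 := 70  ⟶  IMI  (L1)  txn=BusRdX+Flush  M[L1]=27
step 19: P2: load  L0  ⟶  ISO  (L0)  txn=∅  M[L0]=0
step 20: P0: store L1 := 80  ⟶  MII  (L1)  txn=BusRdX+Flush  M[L1]=70
step 21: P1: store L2 := 85  ⟶  IMI  (L2)  txn=BusRdX  M[L2]=50
step 22: P2: load  L1  ⟶  OIS  (L1)  txn=BusRd  M[L1]=70
step 23: P1: load  L2  ⟶  IMI  (L2)  txn=∅  M[L2]=50
step 24: P0: store L2 := 23  ⟶  MII  (L2)  txn=BusRdX+Flush  M[L2]=85
step 25: P0: store L1 := 39  ⟶  MII  (L1)  txn=BusUpgr  M[L1]=70
step 26: P0: store L1 := 39  ⟶  MII  (L1)  txn=∅  M[L1]=70
step 27: P2: store L1 := 1  ⟶  IIM  (L1)  txn=BusRdX+Flush  M[L1]=39
step 28: P2: load  L1  ⟶  IIM  (L1)  txn=∅  M[L1]=39
step 29: P2: store L0 := 16  ⟶  IIM  (L0)  txn=BusUpgr  M[L0]=0

memory[L3] = 20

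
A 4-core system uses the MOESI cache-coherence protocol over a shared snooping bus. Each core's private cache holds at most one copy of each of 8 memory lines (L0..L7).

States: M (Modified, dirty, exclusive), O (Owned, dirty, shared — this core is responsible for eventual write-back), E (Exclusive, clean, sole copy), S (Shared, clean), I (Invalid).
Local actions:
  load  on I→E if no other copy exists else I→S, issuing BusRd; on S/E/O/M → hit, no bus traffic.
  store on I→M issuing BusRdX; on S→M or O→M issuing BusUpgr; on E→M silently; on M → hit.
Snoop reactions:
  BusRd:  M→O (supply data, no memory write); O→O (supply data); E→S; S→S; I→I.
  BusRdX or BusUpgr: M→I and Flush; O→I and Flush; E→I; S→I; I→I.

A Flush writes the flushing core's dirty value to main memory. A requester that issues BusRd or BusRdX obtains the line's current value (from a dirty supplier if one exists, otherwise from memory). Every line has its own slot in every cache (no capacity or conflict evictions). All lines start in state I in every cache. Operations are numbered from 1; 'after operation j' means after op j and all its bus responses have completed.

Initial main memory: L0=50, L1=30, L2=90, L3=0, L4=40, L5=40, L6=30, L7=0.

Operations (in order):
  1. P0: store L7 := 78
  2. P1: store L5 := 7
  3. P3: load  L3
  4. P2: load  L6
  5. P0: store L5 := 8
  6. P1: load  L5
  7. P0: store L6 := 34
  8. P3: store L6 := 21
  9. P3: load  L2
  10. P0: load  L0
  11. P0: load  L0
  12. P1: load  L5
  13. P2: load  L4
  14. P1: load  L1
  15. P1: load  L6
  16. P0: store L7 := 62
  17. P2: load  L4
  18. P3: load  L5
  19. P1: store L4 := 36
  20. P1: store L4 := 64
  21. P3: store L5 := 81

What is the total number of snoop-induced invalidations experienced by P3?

step 1: P0: store L7 := 78  ⟶  MIII  (L7)  txn=BusRdX  M[L7]=0
step 2: P1: store L5 := 7  ⟶  IMII  (L5)  txn=BusRdX  M[L5]=40
step 3: P3: load  L3  ⟶  IIIE  (L3)  txn=BusRd  M[L3]=0
step 4: P2: load  L6  ⟶  IIEI  (L6)  txn=BusRd  M[L6]=30
step 5: P0: store L5 := 8  ⟶  MIII  (L5)  txn=BusRdX+Flush  M[L5]=7
step 6: P1: load  L5  ⟶  OSII  (L5)  txn=BusRd  M[L5]=7
step 7: P0: store L6 := 34  ⟶  MIII  (L6)  txn=BusRdX  M[L6]=30
step 8: P3: store L6 := 21  ⟶  IIIM  (L6)  txn=BusRdX+Flush  M[L6]=34
step 9: P3: load  L2  ⟶  IIIE  (L2)  txn=BusRd  M[L2]=90
step 10: P0: load  L0  ⟶  EIII  (L0)  txn=BusRd  M[L0]=50
step 11: P0: load  L0  ⟶  EIII  (L0)  txn=∅  M[L0]=50
step 12: P1: load  L5  ⟶  OSII  (L5)  txn=∅  M[L5]=7
step 13: P2: load  L4  ⟶  IIEI  (L4)  txn=BusRd  M[L4]=40
step 14: P1: load  L1  ⟶  IEII  (L1)  txn=BusRd  M[L1]=30
step 15: P1: load  L6  ⟶  ISIO  (L6)  txn=BusRd  M[L6]=34
step 16: P0: store L7 := 62  ⟶  MIII  (L7)  txn=∅  M[L7]=0
step 17: P2: load  L4  ⟶  IIEI  (L4)  txn=∅  M[L4]=40
step 18: P3: load  L5  ⟶  OSIS  (L5)  txn=BusRd  M[L5]=7
step 19: P1: store L4 := 36  ⟶  IMII  (L4)  txn=BusRdX  M[L4]=40
step 20: P1: store L4 := 64  ⟶  IMII  (L4)  txn=∅  M[L4]=40
step 21: P3: store L5 := 81  ⟶  IIIM  (L5)  txn=BusUpgr+Flush  M[L5]=8

invalidations = 0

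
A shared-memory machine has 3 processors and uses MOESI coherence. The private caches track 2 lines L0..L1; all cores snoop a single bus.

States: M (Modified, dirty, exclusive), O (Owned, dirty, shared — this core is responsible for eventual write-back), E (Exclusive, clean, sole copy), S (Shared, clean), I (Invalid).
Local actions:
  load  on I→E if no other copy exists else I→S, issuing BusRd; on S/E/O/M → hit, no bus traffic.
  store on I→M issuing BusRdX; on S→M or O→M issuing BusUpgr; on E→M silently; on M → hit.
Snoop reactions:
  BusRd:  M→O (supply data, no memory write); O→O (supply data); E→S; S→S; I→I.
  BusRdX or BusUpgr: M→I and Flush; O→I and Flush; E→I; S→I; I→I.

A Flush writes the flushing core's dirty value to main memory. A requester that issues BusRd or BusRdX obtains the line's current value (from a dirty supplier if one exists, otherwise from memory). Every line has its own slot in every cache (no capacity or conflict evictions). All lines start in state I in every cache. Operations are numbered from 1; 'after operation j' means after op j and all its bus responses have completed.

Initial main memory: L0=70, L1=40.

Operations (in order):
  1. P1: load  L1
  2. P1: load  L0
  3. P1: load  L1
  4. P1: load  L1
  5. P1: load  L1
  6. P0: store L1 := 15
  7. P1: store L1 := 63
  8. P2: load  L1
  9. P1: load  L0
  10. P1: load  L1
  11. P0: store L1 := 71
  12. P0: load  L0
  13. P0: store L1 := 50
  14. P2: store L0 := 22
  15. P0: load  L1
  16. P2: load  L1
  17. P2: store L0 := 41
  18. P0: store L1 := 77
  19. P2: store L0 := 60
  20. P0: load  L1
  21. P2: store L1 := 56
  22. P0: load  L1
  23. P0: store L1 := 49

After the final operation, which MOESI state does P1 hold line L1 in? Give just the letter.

[1] P1: load  L1 | P0:I, P1:E(40), P2:I | bus: BusRd
[2] P1: load  L0 | P0:I, P1:E(70), P2:I | bus: BusRd
[3] P1: load  L1 | P0:I, P1:E(40), P2:I | bus: none
[4] P1: load  L1 | P0:I, P1:E(40), P2:I | bus: none
[5] P1: load  L1 | P0:I, P1:E(40), P2:I | bus: none
[6] P0: store L1 := 15 | P0:M(15), P1:I, P2:I | bus: BusRdX
[7] P1: store L1 := 63 | P0:I, P1:M(63), P2:I | bus: BusRdX,Flush
[8] P2: load  L1 | P0:I, P1:O(63), P2:S(63) | bus: BusRd
[9] P1: load  L0 | P0:I, P1:E(70), P2:I | bus: none
[10] P1: load  L1 | P0:I, P1:O(63), P2:S(63) | bus: none
[11] P0: store L1 := 71 | P0:M(71), P1:I, P2:I | bus: BusRdX,Flush
[12] P0: load  L0 | P0:S(70), P1:S(70), P2:I | bus: BusRd
[13] P0: store L1 := 50 | P0:M(50), P1:I, P2:I | bus: none
[14] P2: store L0 := 22 | P0:I, P1:I, P2:M(22) | bus: BusRdX
[15] P0: load  L1 | P0:M(50), P1:I, P2:I | bus: none
[16] P2: load  L1 | P0:O(50), P1:I, P2:S(50) | bus: BusRd
[17] P2: store L0 := 41 | P0:I, P1:I, P2:M(41) | bus: none
[18] P0: store L1 := 77 | P0:M(77), P1:I, P2:I | bus: BusUpgr
[19] P2: store L0 := 60 | P0:I, P1:I, P2:M(60) | bus: none
[20] P0: load  L1 | P0:M(77), P1:I, P2:I | bus: none
[21] P2: store L1 := 56 | P0:I, P1:I, P2:M(56) | bus: BusRdX,Flush
[22] P0: load  L1 | P0:S(56), P1:I, P2:O(56) | bus: BusRd
[23] P0: store L1 := 49 | P0:M(49), P1:I, P2:I | bus: BusUpgr,Flush

state = I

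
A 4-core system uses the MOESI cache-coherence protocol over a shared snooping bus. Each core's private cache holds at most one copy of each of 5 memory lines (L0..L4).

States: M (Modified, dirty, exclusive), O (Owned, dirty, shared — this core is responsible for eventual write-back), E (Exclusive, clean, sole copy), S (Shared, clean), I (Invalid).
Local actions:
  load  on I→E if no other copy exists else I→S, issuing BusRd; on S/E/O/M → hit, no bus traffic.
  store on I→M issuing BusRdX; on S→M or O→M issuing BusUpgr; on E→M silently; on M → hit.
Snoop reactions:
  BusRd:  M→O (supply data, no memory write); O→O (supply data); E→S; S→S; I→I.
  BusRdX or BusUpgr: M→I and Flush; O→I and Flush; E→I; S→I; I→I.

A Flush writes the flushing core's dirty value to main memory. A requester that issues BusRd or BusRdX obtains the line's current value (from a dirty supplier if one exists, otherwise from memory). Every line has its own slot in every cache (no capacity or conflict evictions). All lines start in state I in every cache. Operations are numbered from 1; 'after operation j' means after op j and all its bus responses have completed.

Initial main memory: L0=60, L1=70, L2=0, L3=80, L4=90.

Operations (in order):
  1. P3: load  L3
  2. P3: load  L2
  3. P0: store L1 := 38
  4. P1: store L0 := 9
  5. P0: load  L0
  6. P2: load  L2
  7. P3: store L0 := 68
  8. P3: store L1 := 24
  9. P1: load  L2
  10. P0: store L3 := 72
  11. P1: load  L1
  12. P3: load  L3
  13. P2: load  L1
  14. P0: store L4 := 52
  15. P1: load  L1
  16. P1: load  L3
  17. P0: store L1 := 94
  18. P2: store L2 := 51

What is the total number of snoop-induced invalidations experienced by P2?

  op1 P3: load  L3 → I/I/I/E on L3; bus BusRd; mem=80
  op2 P3: load  L2 → I/I/I/E on L2; bus BusRd; mem=0
  op3 P0: store L1 := 38 → M/I/I/I on L1; bus BusRdX; mem=70
  op4 P1: store L0 := 9 → I/M/I/I on L0; bus BusRdX; mem=60
  op5 P0: load  L0 → S/O/I/I on L0; bus BusRd; mem=60
  op6 P2: load  L2 → I/I/S/S on L2; bus BusRd; mem=0
  op7 P3: store L0 := 68 → I/I/I/M on L0; bus BusRdX Flush; mem=9
  op8 P3: store L1 := 24 → I/I/I/M on L1; bus BusRdX Flush; mem=38
  op9 P1: load  L2 → I/S/S/S on L2; bus BusRd; mem=0
  op10 P0: store L3 := 72 → M/I/I/I on L3; bus BusRdX; mem=80
  op11 P1: load  L1 → I/S/I/O on L1; bus BusRd; mem=38
  op12 P3: load  L3 → O/I/I/S on L3; bus BusRd; mem=80
  op13 P2: load  L1 → I/S/S/O on L1; bus BusRd; mem=38
  op14 P0: store L4 := 52 → M/I/I/I on L4; bus BusRdX; mem=90
  op15 P1: load  L1 → I/S/S/O on L1; bus (none); mem=38
  op16 P1: load  L3 → O/S/I/S on L3; bus BusRd; mem=80
  op17 P0: store L1 := 94 → M/I/I/I on L1; bus BusRdX Flush; mem=24
  op18 P2: store L2 := 51 → I/I/M/I on L2; bus BusUpgr; mem=0

invalidations = 1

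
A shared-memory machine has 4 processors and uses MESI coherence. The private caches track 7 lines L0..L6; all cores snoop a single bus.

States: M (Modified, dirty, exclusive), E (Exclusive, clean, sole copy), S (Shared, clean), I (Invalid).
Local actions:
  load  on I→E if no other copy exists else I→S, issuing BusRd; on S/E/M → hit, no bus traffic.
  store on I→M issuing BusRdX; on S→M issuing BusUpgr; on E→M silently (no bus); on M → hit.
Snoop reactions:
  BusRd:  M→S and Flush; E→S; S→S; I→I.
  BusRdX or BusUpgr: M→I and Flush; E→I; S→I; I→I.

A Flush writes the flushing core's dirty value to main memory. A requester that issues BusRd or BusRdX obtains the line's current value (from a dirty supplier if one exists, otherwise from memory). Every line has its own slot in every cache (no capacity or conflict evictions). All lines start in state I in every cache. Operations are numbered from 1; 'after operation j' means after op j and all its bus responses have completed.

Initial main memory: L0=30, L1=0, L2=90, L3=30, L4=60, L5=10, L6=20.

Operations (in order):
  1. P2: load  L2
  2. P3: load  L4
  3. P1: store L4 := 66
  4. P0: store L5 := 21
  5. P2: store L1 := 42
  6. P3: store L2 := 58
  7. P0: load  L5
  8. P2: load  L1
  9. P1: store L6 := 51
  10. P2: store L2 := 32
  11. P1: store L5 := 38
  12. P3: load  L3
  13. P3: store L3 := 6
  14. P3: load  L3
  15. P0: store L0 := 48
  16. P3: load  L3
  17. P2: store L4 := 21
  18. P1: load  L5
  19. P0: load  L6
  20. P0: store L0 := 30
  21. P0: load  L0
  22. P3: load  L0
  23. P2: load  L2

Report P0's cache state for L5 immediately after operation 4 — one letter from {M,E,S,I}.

state = M

step 1: P2: load  L2  ⟶  IIEI  (L2)  txn=BusRd  M[L2]=90
step 2: P3: load  L4  ⟶  IIIE  (L4)  txn=BusRd  M[L4]=60
step 3: P1: store L4 := 66  ⟶  IMII  (L4)  txn=BusRdX  M[L4]=60
step 4: P0: store L5 := 21  ⟶  MIII  (L5)  txn=BusRdX  M[L5]=10
step 5: P2: store L1 := 42  ⟶  IIMI  (L1)  txn=BusRdX  M[L1]=0
step 6: P3: store L2 := 58  ⟶  IIIM  (L2)  txn=BusRdX  M[L2]=90
step 7: P0: load  L5  ⟶  MIII  (L5)  txn=∅  M[L5]=10
step 8: P2: load  L1  ⟶  IIMI  (L1)  txn=∅  M[L1]=0
step 9: P1: store L6 := 51  ⟶  IMII  (L6)  txn=BusRdX  M[L6]=20
step 10: P2: store L2 := 32  ⟶  IIMI  (L2)  txn=BusRdX+Flush  M[L2]=58
step 11: P1: store L5 := 38  ⟶  IMII  (L5)  txn=BusRdX+Flush  M[L5]=21
step 12: P3: load  L3  ⟶  IIIE  (L3)  txn=BusRd  M[L3]=30
step 13: P3: store L3 := 6  ⟶  IIIM  (L3)  txn=∅  M[L3]=30
step 14: P3: load  L3  ⟶  IIIM  (L3)  txn=∅  M[L3]=30
step 15: P0: store L0 := 48  ⟶  MIII  (L0)  txn=BusRdX  M[L0]=30
step 16: P3: load  L3  ⟶  IIIM  (L3)  txn=∅  M[L3]=30
step 17: P2: store L4 := 21  ⟶  IIMI  (L4)  txn=BusRdX+Flush  M[L4]=66
step 18: P1: load  L5  ⟶  IMII  (L5)  txn=∅  M[L5]=21
step 19: P0: load  L6  ⟶  SSII  (L6)  txn=BusRd+Flush  M[L6]=51
step 20: P0: store L0 := 30  ⟶  MIII  (L0)  txn=∅  M[L0]=30
step 21: P0: load  L0  ⟶  MIII  (L0)  txn=∅  M[L0]=30
step 22: P3: load  L0  ⟶  SIIS  (L0)  txn=BusRd+Flush  M[L0]=30
step 23: P2: load  L2  ⟶  IIMI  (L2)  txn=∅  M[L2]=58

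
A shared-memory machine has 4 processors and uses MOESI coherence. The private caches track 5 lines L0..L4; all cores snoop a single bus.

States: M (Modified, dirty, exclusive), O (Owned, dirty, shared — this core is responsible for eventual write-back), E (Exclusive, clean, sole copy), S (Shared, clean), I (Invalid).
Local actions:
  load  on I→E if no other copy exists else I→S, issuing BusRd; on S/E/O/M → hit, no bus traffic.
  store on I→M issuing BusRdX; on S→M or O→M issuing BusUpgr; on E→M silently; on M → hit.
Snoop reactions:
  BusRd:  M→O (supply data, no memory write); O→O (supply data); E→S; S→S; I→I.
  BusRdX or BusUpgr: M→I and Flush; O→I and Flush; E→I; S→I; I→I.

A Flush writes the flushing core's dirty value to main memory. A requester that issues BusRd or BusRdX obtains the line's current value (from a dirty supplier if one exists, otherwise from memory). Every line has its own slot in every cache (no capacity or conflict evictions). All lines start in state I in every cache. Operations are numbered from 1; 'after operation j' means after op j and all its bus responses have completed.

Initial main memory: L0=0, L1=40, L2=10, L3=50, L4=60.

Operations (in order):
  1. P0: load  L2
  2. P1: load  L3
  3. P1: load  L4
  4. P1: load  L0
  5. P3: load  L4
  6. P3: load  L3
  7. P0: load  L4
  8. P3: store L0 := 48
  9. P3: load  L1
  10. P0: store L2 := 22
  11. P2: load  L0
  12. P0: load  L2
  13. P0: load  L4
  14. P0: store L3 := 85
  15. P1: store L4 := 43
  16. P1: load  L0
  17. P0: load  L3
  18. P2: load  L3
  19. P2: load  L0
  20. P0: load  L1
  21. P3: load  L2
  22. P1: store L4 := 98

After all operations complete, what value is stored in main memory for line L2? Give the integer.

1. P0: load  L2  bus=[BusRd]  L2: P0=E P1=I P2=I P3=I  mem[L2]=10
2. P1: load  L3  bus=[BusRd]  L3: P0=I P1=E P2=I P3=I  mem[L3]=50
3. P1: load  L4  bus=[BusRd]  L4: P0=I P1=E P2=I P3=I  mem[L4]=60
4. P1: load  L0  bus=[BusRd]  L0: P0=I P1=E P2=I P3=I  mem[L0]=0
5. P3: load  L4  bus=[BusRd]  L4: P0=I P1=S P2=I P3=S  mem[L4]=60
6. P3: load  L3  bus=[BusRd]  L3: P0=I P1=S P2=I P3=S  mem[L3]=50
7. P0: load  L4  bus=[BusRd]  L4: P0=S P1=S P2=I P3=S  mem[L4]=60
8. P3: store L0 := 48  bus=[BusRdX]  L0: P0=I P1=I P2=I P3=M  mem[L0]=0
9. P3: load  L1  bus=[BusRd]  L1: P0=I P1=I P2=I P3=E  mem[L1]=40
10. P0: store L2 := 22  bus=[-]  L2: P0=M P1=I P2=I P3=I  mem[L2]=10
11. P2: load  L0  bus=[BusRd]  L0: P0=I P1=I P2=S P3=O  mem[L0]=0
12. P0: load  L2  bus=[-]  L2: P0=M P1=I P2=I P3=I  mem[L2]=10
13. P0: load  L4  bus=[-]  L4: P0=S P1=S P2=I P3=S  mem[L4]=60
14. P0: store L3 := 85  bus=[BusRdX]  L3: P0=M P1=I P2=I P3=I  mem[L3]=50
15. P1: store L4 := 43  bus=[BusUpgr]  L4: P0=I P1=M P2=I P3=I  mem[L4]=60
16. P1: load  L0  bus=[BusRd]  L0: P0=I P1=S P2=S P3=O  mem[L0]=0
17. P0: load  L3  bus=[-]  L3: P0=M P1=I P2=I P3=I  mem[L3]=50
18. P2: load  L3  bus=[BusRd]  L3: P0=O P1=I P2=S P3=I  mem[L3]=50
19. P2: load  L0  bus=[-]  L0: P0=I P1=S P2=S P3=O  mem[L0]=0
20. P0: load  L1  bus=[BusRd]  L1: P0=S P1=I P2=I P3=S  mem[L1]=40
21. P3: load  L2  bus=[BusRd]  L2: P0=O P1=I P2=I P3=S  mem[L2]=10
22. P1: store L4 := 98  bus=[-]  L4: P0=I P1=M P2=I P3=I  mem[L4]=60

memory[L2] = 10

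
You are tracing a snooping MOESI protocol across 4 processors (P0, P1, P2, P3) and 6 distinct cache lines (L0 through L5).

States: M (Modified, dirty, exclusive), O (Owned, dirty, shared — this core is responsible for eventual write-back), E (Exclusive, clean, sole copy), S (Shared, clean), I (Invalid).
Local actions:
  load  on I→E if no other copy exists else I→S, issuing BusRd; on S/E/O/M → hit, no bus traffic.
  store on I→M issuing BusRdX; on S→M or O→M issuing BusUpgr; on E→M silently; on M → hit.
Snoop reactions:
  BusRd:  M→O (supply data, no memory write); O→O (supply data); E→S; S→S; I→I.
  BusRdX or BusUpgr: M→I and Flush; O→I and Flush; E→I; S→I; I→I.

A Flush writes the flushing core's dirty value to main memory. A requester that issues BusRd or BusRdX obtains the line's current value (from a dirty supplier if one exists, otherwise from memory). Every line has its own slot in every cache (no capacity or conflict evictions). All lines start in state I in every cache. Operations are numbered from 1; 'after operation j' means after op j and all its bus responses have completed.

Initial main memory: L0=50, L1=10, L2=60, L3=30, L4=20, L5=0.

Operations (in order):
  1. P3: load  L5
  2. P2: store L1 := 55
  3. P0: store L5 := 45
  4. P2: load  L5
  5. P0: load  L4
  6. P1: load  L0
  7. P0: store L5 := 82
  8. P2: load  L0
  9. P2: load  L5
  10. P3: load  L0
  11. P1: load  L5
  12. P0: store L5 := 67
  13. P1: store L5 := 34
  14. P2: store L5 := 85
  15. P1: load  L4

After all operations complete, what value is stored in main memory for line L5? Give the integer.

[1] P3: load  L5 | P0:I, P1:I, P2:I, P3:E(0) | bus: BusRd
[2] P2: store L1 := 55 | P0:I, P1:I, P2:M(55), P3:I | bus: BusRdX
[3] P0: store L5 := 45 | P0:M(45), P1:I, P2:I, P3:I | bus: BusRdX
[4] P2: load  L5 | P0:O(45), P1:I, P2:S(45), P3:I | bus: BusRd
[5] P0: load  L4 | P0:E(20), P1:I, P2:I, P3:I | bus: BusRd
[6] P1: load  L0 | P0:I, P1:E(50), P2:I, P3:I | bus: BusRd
[7] P0: store L5 := 82 | P0:M(82), P1:I, P2:I, P3:I | bus: BusUpgr
[8] P2: load  L0 | P0:I, P1:S(50), P2:S(50), P3:I | bus: BusRd
[9] P2: load  L5 | P0:O(82), P1:I, P2:S(82), P3:I | bus: BusRd
[10] P3: load  L0 | P0:I, P1:S(50), P2:S(50), P3:S(50) | bus: BusRd
[11] P1: load  L5 | P0:O(82), P1:S(82), P2:S(82), P3:I | bus: BusRd
[12] P0: store L5 := 67 | P0:M(67), P1:I, P2:I, P3:I | bus: BusUpgr
[13] P1: store L5 := 34 | P0:I, P1:M(34), P2:I, P3:I | bus: BusRdX,Flush
[14] P2: store L5 := 85 | P0:I, P1:I, P2:M(85), P3:I | bus: BusRdX,Flush
[15] P1: load  L4 | P0:S(20), P1:S(20), P2:I, P3:I | bus: BusRd

memory[L5] = 34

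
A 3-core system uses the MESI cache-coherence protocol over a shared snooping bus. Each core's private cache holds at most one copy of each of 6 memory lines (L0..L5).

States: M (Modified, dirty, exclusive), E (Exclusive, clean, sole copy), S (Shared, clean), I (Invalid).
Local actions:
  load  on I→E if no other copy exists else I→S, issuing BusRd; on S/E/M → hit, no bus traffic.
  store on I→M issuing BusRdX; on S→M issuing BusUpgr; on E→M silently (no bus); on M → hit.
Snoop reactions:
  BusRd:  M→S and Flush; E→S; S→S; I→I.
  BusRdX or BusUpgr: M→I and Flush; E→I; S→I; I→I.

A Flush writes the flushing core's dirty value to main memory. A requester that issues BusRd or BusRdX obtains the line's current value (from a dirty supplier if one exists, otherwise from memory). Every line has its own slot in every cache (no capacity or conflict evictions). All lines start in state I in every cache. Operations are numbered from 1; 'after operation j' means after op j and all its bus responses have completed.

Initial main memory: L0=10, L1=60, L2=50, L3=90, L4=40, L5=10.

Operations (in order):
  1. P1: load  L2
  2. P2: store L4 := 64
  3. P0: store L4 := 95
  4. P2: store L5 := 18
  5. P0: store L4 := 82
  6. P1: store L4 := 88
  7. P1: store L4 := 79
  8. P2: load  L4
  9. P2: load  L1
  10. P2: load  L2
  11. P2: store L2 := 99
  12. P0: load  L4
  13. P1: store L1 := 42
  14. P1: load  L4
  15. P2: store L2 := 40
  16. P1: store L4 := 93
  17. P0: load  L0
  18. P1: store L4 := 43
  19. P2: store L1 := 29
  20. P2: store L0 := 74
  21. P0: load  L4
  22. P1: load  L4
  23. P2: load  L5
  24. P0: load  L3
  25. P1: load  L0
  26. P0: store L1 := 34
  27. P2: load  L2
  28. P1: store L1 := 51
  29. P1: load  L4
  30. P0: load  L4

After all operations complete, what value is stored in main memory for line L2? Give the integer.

memory[L2] = 50

[1] P1: load  L2 | P0:I, P1:E(50), P2:I | bus: BusRd
[2] P2: store L4 := 64 | P0:I, P1:I, P2:M(64) | bus: BusRdX
[3] P0: store L4 := 95 | P0:M(95), P1:I, P2:I | bus: BusRdX,Flush
[4] P2: store L5 := 18 | P0:I, P1:I, P2:M(18) | bus: BusRdX
[5] P0: store L4 := 82 | P0:M(82), P1:I, P2:I | bus: none
[6] P1: store L4 := 88 | P0:I, P1:M(88), P2:I | bus: BusRdX,Flush
[7] P1: store L4 := 79 | P0:I, P1:M(79), P2:I | bus: none
[8] P2: load  L4 | P0:I, P1:S(79), P2:S(79) | bus: BusRd,Flush
[9] P2: load  L1 | P0:I, P1:I, P2:E(60) | bus: BusRd
[10] P2: load  L2 | P0:I, P1:S(50), P2:S(50) | bus: BusRd
[11] P2: store L2 := 99 | P0:I, P1:I, P2:M(99) | bus: BusUpgr
[12] P0: load  L4 | P0:S(79), P1:S(79), P2:S(79) | bus: BusRd
[13] P1: store L1 := 42 | P0:I, P1:M(42), P2:I | bus: BusRdX
[14] P1: load  L4 | P0:S(79), P1:S(79), P2:S(79) | bus: none
[15] P2: store L2 := 40 | P0:I, P1:I, P2:M(40) | bus: none
[16] P1: store L4 := 93 | P0:I, P1:M(93), P2:I | bus: BusUpgr
[17] P0: load  L0 | P0:E(10), P1:I, P2:I | bus: BusRd
[18] P1: store L4 := 43 | P0:I, P1:M(43), P2:I | bus: none
[19] P2: store L1 := 29 | P0:I, P1:I, P2:M(29) | bus: BusRdX,Flush
[20] P2: store L0 := 74 | P0:I, P1:I, P2:M(74) | bus: BusRdX
[21] P0: load  L4 | P0:S(43), P1:S(43), P2:I | bus: BusRd,Flush
[22] P1: load  L4 | P0:S(43), P1:S(43), P2:I | bus: none
[23] P2: load  L5 | P0:I, P1:I, P2:M(18) | bus: none
[24] P0: load  L3 | P0:E(90), P1:I, P2:I | bus: BusRd
[25] P1: load  L0 | P0:I, P1:S(74), P2:S(74) | bus: BusRd,Flush
[26] P0: store L1 := 34 | P0:M(34), P1:I, P2:I | bus: BusRdX,Flush
[27] P2: load  L2 | P0:I, P1:I, P2:M(40) | bus: none
[28] P1: store L1 := 51 | P0:I, P1:M(51), P2:I | bus: BusRdX,Flush
[29] P1: load  L4 | P0:S(43), P1:S(43), P2:I | bus: none
[30] P0: load  L4 | P0:S(43), P1:S(43), P2:I | bus: none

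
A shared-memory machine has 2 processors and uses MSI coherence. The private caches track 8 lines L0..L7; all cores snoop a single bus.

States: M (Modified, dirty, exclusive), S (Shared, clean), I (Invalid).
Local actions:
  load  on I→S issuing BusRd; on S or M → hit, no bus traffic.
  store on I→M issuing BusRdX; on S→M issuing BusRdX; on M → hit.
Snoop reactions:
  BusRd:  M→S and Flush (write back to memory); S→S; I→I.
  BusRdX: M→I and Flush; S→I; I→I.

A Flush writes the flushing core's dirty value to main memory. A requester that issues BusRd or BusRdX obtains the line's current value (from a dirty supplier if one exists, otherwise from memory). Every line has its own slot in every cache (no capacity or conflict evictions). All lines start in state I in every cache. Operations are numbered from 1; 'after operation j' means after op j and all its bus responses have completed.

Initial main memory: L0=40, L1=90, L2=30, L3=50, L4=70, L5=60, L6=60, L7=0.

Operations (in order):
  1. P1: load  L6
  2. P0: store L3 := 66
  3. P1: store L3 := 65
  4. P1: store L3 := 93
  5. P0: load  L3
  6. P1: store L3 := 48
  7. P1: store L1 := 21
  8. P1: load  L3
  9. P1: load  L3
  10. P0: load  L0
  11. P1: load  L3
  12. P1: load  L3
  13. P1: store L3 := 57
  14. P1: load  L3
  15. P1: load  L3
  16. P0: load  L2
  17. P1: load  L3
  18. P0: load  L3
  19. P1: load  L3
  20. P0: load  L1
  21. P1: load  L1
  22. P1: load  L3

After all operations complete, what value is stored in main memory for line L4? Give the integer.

memory[L4] = 70

step 1: P1: load  L6  ⟶  IS  (L6)  txn=BusRd  M[L6]=60
step 2: P0: store L3 := 66  ⟶  MI  (L3)  txn=BusRdX  M[L3]=50
step 3: P1: store L3 := 65  ⟶  IM  (L3)  txn=BusRdX+Flush  M[L3]=66
step 4: P1: store L3 := 93  ⟶  IM  (L3)  txn=∅  M[L3]=66
step 5: P0: load  L3  ⟶  SS  (L3)  txn=BusRd+Flush  M[L3]=93
step 6: P1: store L3 := 48  ⟶  IM  (L3)  txn=BusRdX  M[L3]=93
step 7: P1: store L1 := 21  ⟶  IM  (L1)  txn=BusRdX  M[L1]=90
step 8: P1: load  L3  ⟶  IM  (L3)  txn=∅  M[L3]=93
step 9: P1: load  L3  ⟶  IM  (L3)  txn=∅  M[L3]=93
step 10: P0: load  L0  ⟶  SI  (L0)  txn=BusRd  M[L0]=40
step 11: P1: load  L3  ⟶  IM  (L3)  txn=∅  M[L3]=93
step 12: P1: load  L3  ⟶  IM  (L3)  txn=∅  M[L3]=93
step 13: P1: store L3 := 57  ⟶  IM  (L3)  txn=∅  M[L3]=93
step 14: P1: load  L3  ⟶  IM  (L3)  txn=∅  M[L3]=93
step 15: P1: load  L3  ⟶  IM  (L3)  txn=∅  M[L3]=93
step 16: P0: load  L2  ⟶  SI  (L2)  txn=BusRd  M[L2]=30
step 17: P1: load  L3  ⟶  IM  (L3)  txn=∅  M[L3]=93
step 18: P0: load  L3  ⟶  SS  (L3)  txn=BusRd+Flush  M[L3]=57
step 19: P1: load  L3  ⟶  SS  (L3)  txn=∅  M[L3]=57
step 20: P0: load  L1  ⟶  SS  (L1)  txn=BusRd+Flush  M[L1]=21
step 21: P1: load  L1  ⟶  SS  (L1)  txn=∅  M[L1]=21
step 22: P1: load  L3  ⟶  SS  (L3)  txn=∅  M[L3]=57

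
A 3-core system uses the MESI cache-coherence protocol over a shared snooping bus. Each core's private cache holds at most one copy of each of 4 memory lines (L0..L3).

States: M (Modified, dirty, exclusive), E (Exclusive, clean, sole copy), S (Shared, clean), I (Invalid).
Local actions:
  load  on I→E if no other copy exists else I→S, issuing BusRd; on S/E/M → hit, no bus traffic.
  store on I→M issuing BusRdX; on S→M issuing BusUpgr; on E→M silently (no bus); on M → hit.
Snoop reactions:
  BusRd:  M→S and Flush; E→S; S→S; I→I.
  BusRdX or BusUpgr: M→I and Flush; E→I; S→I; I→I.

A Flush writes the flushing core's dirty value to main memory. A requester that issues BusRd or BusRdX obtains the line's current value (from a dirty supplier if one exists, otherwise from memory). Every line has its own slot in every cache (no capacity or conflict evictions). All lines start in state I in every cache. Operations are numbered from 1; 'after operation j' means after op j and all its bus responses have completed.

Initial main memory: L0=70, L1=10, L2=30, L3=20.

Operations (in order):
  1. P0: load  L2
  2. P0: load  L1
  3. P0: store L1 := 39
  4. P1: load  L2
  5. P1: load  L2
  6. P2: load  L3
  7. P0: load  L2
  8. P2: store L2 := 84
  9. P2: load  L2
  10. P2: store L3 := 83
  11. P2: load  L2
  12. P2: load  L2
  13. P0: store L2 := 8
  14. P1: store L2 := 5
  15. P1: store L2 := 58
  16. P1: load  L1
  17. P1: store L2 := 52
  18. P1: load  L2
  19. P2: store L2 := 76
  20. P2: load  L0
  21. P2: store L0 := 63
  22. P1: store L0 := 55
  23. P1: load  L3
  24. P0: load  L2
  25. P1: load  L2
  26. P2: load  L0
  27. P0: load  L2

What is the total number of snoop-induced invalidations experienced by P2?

invalidations = 2

[1] P0: load  L2 | P0:E(30), P1:I, P2:I | bus: BusRd
[2] P0: load  L1 | P0:E(10), P1:I, P2:I | bus: BusRd
[3] P0: store L1 := 39 | P0:M(39), P1:I, P2:I | bus: none
[4] P1: load  L2 | P0:S(30), P1:S(30), P2:I | bus: BusRd
[5] P1: load  L2 | P0:S(30), P1:S(30), P2:I | bus: none
[6] P2: load  L3 | P0:I, P1:I, P2:E(20) | bus: BusRd
[7] P0: load  L2 | P0:S(30), P1:S(30), P2:I | bus: none
[8] P2: store L2 := 84 | P0:I, P1:I, P2:M(84) | bus: BusRdX
[9] P2: load  L2 | P0:I, P1:I, P2:M(84) | bus: none
[10] P2: store L3 := 83 | P0:I, P1:I, P2:M(83) | bus: none
[11] P2: load  L2 | P0:I, P1:I, P2:M(84) | bus: none
[12] P2: load  L2 | P0:I, P1:I, P2:M(84) | bus: none
[13] P0: store L2 := 8 | P0:M(8), P1:I, P2:I | bus: BusRdX,Flush
[14] P1: store L2 := 5 | P0:I, P1:M(5), P2:I | bus: BusRdX,Flush
[15] P1: store L2 := 58 | P0:I, P1:M(58), P2:I | bus: none
[16] P1: load  L1 | P0:S(39), P1:S(39), P2:I | bus: BusRd,Flush
[17] P1: store L2 := 52 | P0:I, P1:M(52), P2:I | bus: none
[18] P1: load  L2 | P0:I, P1:M(52), P2:I | bus: none
[19] P2: store L2 := 76 | P0:I, P1:I, P2:M(76) | bus: BusRdX,Flush
[20] P2: load  L0 | P0:I, P1:I, P2:E(70) | bus: BusRd
[21] P2: store L0 := 63 | P0:I, P1:I, P2:M(63) | bus: none
[22] P1: store L0 := 55 | P0:I, P1:M(55), P2:I | bus: BusRdX,Flush
[23] P1: load  L3 | P0:I, P1:S(83), P2:S(83) | bus: BusRd,Flush
[24] P0: load  L2 | P0:S(76), P1:I, P2:S(76) | bus: BusRd,Flush
[25] P1: load  L2 | P0:S(76), P1:S(76), P2:S(76) | bus: BusRd
[26] P2: load  L0 | P0:I, P1:S(55), P2:S(55) | bus: BusRd,Flush
[27] P0: load  L2 | P0:S(76), P1:S(76), P2:S(76) | bus: none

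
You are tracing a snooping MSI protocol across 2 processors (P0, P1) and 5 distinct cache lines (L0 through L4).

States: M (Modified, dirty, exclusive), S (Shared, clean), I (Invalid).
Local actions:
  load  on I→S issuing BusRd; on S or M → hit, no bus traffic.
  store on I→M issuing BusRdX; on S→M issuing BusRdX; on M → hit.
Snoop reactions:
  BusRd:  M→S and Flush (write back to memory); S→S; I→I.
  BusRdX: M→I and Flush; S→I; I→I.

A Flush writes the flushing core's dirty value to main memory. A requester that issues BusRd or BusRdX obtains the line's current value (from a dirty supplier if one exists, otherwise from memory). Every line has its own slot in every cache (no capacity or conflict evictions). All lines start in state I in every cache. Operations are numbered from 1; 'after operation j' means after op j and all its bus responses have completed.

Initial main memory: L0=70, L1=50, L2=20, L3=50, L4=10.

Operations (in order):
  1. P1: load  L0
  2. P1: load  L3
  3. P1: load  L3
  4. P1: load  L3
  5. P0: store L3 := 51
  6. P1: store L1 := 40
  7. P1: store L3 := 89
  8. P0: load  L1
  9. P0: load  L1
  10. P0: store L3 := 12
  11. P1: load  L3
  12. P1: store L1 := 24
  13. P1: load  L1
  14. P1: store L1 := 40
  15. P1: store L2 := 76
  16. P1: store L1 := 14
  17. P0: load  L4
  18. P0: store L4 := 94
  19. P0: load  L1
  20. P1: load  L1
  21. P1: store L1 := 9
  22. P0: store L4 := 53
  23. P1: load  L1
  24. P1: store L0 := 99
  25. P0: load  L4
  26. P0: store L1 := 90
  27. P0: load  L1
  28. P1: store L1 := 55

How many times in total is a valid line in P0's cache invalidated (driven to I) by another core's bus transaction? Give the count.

invalidations = 4

step 1: P1: load  L0  ⟶  IS  (L0)  txn=BusRd  M[L0]=70
step 2: P1: load  L3  ⟶  IS  (L3)  txn=BusRd  M[L3]=50
step 3: P1: load  L3  ⟶  IS  (L3)  txn=∅  M[L3]=50
step 4: P1: load  L3  ⟶  IS  (L3)  txn=∅  M[L3]=50
step 5: P0: store L3 := 51  ⟶  MI  (L3)  txn=BusRdX  M[L3]=50
step 6: P1: store L1 := 40  ⟶  IM  (L1)  txn=BusRdX  M[L1]=50
step 7: P1: store L3 := 89  ⟶  IM  (L3)  txn=BusRdX+Flush  M[L3]=51
step 8: P0: load  L1  ⟶  SS  (L1)  txn=BusRd+Flush  M[L1]=40
step 9: P0: load  L1  ⟶  SS  (L1)  txn=∅  M[L1]=40
step 10: P0: store L3 := 12  ⟶  MI  (L3)  txn=BusRdX+Flush  M[L3]=89
step 11: P1: load  L3  ⟶  SS  (L3)  txn=BusRd+Flush  M[L3]=12
step 12: P1: store L1 := 24  ⟶  IM  (L1)  txn=BusRdX  M[L1]=40
step 13: P1: load  L1  ⟶  IM  (L1)  txn=∅  M[L1]=40
step 14: P1: store L1 := 40  ⟶  IM  (L1)  txn=∅  M[L1]=40
step 15: P1: store L2 := 76  ⟶  IM  (L2)  txn=BusRdX  M[L2]=20
step 16: P1: store L1 := 14  ⟶  IM  (L1)  txn=∅  M[L1]=40
step 17: P0: load  L4  ⟶  SI  (L4)  txn=BusRd  M[L4]=10
step 18: P0: store L4 := 94  ⟶  MI  (L4)  txn=BusRdX  M[L4]=10
step 19: P0: load  L1  ⟶  SS  (L1)  txn=BusRd+Flush  M[L1]=14
step 20: P1: load  L1  ⟶  SS  (L1)  txn=∅  M[L1]=14
step 21: P1: store L1 := 9  ⟶  IM  (L1)  txn=BusRdX  M[L1]=14
step 22: P0: store L4 := 53  ⟶  MI  (L4)  txn=∅  M[L4]=10
step 23: P1: load  L1  ⟶  IM  (L1)  txn=∅  M[L1]=14
step 24: P1: store L0 := 99  ⟶  IM  (L0)  txn=BusRdX  M[L0]=70
step 25: P0: load  L4  ⟶  MI  (L4)  txn=∅  M[L4]=10
step 26: P0: store L1 := 90  ⟶  MI  (L1)  txn=BusRdX+Flush  M[L1]=9
step 27: P0: load  L1  ⟶  MI  (L1)  txn=∅  M[L1]=9
step 28: P1: store L1 := 55  ⟶  IM  (L1)  txn=BusRdX+Flush  M[L1]=90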